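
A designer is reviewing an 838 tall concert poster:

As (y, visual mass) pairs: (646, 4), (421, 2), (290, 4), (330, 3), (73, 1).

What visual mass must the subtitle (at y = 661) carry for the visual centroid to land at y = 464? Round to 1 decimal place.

Known weights sum to 4 + 2 + 4 + 3 + 1 = 14; their moment is 4·646 + 2·421 + 4·290 + 3·330 + 1·73 = 5649.
Balance at y = 464 requires (5649 + w·661) / (14 + w) = 464.
Rearranging, w·(661 − 464) = 464·14 − 5649 = 847, so w ≈ 847/197 = 4.30.

w ≈ 4.3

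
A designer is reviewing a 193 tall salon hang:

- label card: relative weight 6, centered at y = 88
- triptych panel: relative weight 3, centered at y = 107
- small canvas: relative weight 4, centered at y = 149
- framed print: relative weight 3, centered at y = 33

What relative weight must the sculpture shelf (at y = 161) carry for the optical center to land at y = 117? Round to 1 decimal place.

Fixed elements: Σw = 6 + 3 + 4 + 3 = 16, Σw·y = 6·88 + 3·107 + 4·149 + 3·33 = 1544.
Balance at y = 117 requires (1544 + w·161) / (16 + w) = 117.
Rearranging, w·(161 − 117) = 117·16 − 1544 = 328, so w ≈ 328/44 = 7.45.

w ≈ 7.5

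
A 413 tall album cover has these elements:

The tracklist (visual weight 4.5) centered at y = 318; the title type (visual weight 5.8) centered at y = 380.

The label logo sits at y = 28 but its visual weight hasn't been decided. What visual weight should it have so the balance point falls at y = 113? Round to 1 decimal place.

Known weights sum to 4.5 + 5.8 = 10.3; their moment is 4.5·318 + 5.8·380 = 3635.0.
For the centroid to hit 113: (3635.0 + w·28) / (10.3 + w) = 113.
Solving: w = (113·10.3 − 3635.0) / (28 − 113) = -2471.1 / -85 ≈ 29.07.

w ≈ 29.1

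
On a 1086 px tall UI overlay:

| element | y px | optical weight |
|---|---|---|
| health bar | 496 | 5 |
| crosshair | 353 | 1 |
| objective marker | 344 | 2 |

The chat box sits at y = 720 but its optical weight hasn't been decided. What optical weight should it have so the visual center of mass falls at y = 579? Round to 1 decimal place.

Fixed elements: Σw = 5 + 1 + 2 = 8, Σw·y = 5·496 + 1·353 + 2·344 = 3521.
Balance at y = 579 requires (3521 + w·720) / (8 + w) = 579.
So w = (579·8 − 3521)/(720 − 579) = 1111/141 ≈ 7.88.

w ≈ 7.9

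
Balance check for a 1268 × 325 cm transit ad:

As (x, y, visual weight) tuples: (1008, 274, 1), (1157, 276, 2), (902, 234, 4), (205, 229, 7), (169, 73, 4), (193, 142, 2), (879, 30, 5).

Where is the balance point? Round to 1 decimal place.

(552.9, 163.6)

Total weight = 1 + 2 + 4 + 7 + 4 + 2 + 5 = 25.
x-moment: 1·1008 + 2·1157 + 4·902 + 7·205 + 4·169 + 2·193 + 5·879 = 13822; centroid 13822/25 ≈ 552.88.
y-moment: 1·274 + 2·276 + 4·234 + 7·229 + 4·73 + 2·142 + 5·30 = 4091; centroid 4091/25 ≈ 163.64.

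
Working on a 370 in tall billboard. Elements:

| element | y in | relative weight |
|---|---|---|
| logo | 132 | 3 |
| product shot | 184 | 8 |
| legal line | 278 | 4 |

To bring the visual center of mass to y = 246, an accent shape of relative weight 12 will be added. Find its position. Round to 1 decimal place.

y ≈ 305.2

With the accent shape, Σw becomes 3 + 8 + 4 + 12 = 27.
Along y: (2980 + 12·y) / 27 = 246 (existing moment 3·132 + 8·184 + 4·278 = 2980) ⇒ y = (6642 − 2980) / 12 ≈ 305.17.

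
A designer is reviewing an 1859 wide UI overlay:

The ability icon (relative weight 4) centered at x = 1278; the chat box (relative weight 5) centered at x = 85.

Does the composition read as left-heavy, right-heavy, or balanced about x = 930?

Σw = 4 + 5 = 9.
x-moment: 4·1278 + 5·85 = 5537; centroid 5537/9 ≈ 615.22.
615.2 lies left of the midline 930, so the layout is left-heavy.

left-heavy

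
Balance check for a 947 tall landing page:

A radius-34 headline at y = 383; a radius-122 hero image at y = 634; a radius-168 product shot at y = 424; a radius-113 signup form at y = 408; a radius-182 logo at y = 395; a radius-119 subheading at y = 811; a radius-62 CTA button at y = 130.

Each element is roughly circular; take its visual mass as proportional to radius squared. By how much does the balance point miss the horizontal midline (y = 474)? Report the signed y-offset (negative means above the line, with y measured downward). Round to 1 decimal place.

Weights ∝ r²: headline 34² = 1156, hero image 122² = 14884, product shot 168² = 28224, signup form 113² = 12769, logo 182² = 33124, subheading 119² = 14161, CTA button 62² = 3844; Σw = 108162.
Σw·y = 52124203; ȳ = 52124203/108162 ≈ 481.91.
Offset from y = 474: 481.91 − 474 ≈ 7.91.

≈ 7.9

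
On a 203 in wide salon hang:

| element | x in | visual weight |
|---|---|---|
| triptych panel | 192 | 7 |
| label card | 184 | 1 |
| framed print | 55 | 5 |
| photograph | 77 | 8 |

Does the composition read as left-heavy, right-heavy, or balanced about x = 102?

Total weight = 7 + 1 + 5 + 8 = 21.
x-moment: 7·192 + 1·184 + 5·55 + 8·77 = 2419; centroid 2419/21 ≈ 115.19.
115.2 vs midline 102 → right-heavy.

right-heavy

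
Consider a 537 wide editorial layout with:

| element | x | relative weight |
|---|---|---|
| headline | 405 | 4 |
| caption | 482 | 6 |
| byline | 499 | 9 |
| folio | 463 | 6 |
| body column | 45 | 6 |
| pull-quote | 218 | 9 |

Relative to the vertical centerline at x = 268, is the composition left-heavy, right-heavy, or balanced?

Σw = 4 + 6 + 9 + 6 + 6 + 9 = 40.
Σw·x = 14013; x̄ = 14013/40 ≈ 350.32.
350.3 vs midline 268 → right-heavy.

right-heavy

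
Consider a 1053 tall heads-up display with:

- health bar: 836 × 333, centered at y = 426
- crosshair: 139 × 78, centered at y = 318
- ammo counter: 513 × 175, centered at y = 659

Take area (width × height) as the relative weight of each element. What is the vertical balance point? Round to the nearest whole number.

y ≈ 478

Areas → weights: health bar 836·333 = 278388, crosshair 139·78 = 10842, ammo counter 513·175 = 89775; Σw = 379005.
y: (278388·426 + 10842·318 + 89775·659) / 379005 = 181202769 / 379005 ≈ 478.10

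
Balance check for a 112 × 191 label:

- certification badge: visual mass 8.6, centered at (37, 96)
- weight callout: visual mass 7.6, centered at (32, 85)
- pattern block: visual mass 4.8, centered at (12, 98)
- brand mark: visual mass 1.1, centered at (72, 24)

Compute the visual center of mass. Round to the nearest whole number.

(32, 89)

Weights sum to 8.6 + 7.6 + 4.8 + 1.1 = 22.1.
Σw·x = 8.6·37 + 7.6·32 + 4.8·12 + 1.1·72 = 698.2, so x̄ = 698.2/22.1 ≈ 31.59.
Σw·y = 8.6·96 + 7.6·85 + 4.8·98 + 1.1·24 = 1968.4, so ȳ = 1968.4/22.1 ≈ 89.07.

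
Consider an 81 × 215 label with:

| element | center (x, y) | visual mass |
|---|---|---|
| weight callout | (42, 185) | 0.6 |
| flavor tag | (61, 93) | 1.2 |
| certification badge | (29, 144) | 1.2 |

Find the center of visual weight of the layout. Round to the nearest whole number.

Σw = 0.6 + 1.2 + 1.2 = 3.0.
Σw·x = 0.6·42 + 1.2·61 + 1.2·29 = 133.2, so x̄ = 133.2/3.0 ≈ 44.40.
Σw·y = 0.6·185 + 1.2·93 + 1.2·144 = 395.4, so ȳ = 395.4/3.0 ≈ 131.80.

(44, 132)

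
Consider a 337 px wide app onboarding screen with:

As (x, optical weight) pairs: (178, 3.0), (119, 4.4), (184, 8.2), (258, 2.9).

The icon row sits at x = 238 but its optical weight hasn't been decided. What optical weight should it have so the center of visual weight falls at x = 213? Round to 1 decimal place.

w ≈ 25.0

Existing Σw = 18.5 (3.0 + 4.4 + 8.2 + 2.9); existing moment 3.0·178 + 4.4·119 + 8.2·184 + 2.9·258 = 3314.6.
Balance at x = 213 requires (3314.6 + w·238) / (18.5 + w) = 213.
Rearranging, w·(238 − 213) = 213·18.5 − 3314.6 = 625.9, so w ≈ 625.9/25 = 25.04.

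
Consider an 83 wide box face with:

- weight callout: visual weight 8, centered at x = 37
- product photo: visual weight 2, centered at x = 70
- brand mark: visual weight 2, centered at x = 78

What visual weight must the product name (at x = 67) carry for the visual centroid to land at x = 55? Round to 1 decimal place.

Fixed elements: Σw = 8 + 2 + 2 = 12, Σw·x = 8·37 + 2·70 + 2·78 = 592.
Balance at x = 55 requires (592 + w·67) / (12 + w) = 55.
So w = (55·12 − 592)/(67 − 55) = 68/12 ≈ 5.67.

w ≈ 5.7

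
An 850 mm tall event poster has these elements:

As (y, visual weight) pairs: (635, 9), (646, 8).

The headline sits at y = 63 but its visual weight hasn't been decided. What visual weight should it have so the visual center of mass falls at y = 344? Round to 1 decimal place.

w ≈ 17.9

Fixed elements: Σw = 9 + 8 = 17, Σw·y = 9·635 + 8·646 = 10883.
For the centroid to hit 344: (10883 + w·63) / (17 + w) = 344.
Rearranging, w·(63 − 344) = 344·17 − 10883 = -5035, so w ≈ -5035/-281 = 17.92.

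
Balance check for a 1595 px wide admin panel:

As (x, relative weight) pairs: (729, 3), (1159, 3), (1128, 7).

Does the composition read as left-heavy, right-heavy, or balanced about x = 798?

right-heavy

Σw = 3 + 3 + 7 = 13.
Σw·x = 3·729 + 3·1159 + 7·1128 = 13560, so x̄ = 13560/13 ≈ 1043.08.
Since 1043.1 is right of 798, the composition reads right-heavy.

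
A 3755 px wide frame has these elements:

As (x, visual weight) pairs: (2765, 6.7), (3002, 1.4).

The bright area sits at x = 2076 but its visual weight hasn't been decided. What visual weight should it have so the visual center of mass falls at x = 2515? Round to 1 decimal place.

w ≈ 5.4

Known weights sum to 6.7 + 1.4 = 8.1; their moment is 6.7·2765 + 1.4·3002 = 22728.3.
Balance at x = 2515 requires (22728.3 + w·2076) / (8.1 + w) = 2515.
Rearranging, w·(2076 − 2515) = 2515·8.1 − 22728.3 = -2356.8, so w ≈ -2356.8/-439 = 5.37.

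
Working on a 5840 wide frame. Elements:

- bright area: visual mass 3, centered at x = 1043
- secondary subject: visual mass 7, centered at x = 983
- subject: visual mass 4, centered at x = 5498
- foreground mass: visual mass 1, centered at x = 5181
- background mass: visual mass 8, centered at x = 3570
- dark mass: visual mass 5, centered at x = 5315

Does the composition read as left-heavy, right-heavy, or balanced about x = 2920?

Weights sum to 3 + 7 + 4 + 1 + 8 + 5 = 28.
x: moment 92318 / weight 28 ≈ 3297.07
Since 3297.1 is right of 2920, the composition reads right-heavy.

right-heavy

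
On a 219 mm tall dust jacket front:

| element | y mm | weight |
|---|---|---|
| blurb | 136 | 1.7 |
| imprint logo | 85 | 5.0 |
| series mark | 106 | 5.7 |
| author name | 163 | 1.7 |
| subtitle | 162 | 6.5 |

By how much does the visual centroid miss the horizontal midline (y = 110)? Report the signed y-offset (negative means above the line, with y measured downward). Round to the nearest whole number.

≈ 16 mm

Σw = 1.7 + 5.0 + 5.7 + 1.7 + 6.5 = 20.6.
y: (1.7·136 + 5.0·85 + 5.7·106 + 1.7·163 + 6.5·162) / 20.6 = 2590.5 / 20.6 ≈ 125.75
Difference: 125.75 − 110 ≈ 15.75.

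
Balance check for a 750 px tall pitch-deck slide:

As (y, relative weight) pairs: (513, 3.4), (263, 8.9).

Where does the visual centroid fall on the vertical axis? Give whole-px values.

y ≈ 332

Σw = 3.4 + 8.9 = 12.3.
y-moment: 3.4·513 + 8.9·263 = 4084.9; centroid 4084.9/12.3 ≈ 332.11.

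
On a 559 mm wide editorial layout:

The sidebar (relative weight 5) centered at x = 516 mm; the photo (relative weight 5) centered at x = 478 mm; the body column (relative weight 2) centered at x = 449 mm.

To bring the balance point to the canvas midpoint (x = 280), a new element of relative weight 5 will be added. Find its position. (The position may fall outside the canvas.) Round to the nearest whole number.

x ≈ -222

After adding the new element, total weight = 5 + 5 + 2 + 5 = 17.
x: need Σw·x = 17·280 = 4760. Existing = 5·516 + 5·478 + 2·449 = 5868. Remainder -1108 / 5 ≈ -221.60.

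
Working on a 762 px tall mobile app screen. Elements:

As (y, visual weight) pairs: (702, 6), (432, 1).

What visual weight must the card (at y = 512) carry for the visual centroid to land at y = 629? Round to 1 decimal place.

Existing Σw = 7 (6 + 1); existing moment 6·702 + 1·432 = 4644.
For the centroid to hit 629: (4644 + w·512) / (7 + w) = 629.
So w = (629·7 − 4644)/(512 − 629) = -241/-117 ≈ 2.06.

w ≈ 2.1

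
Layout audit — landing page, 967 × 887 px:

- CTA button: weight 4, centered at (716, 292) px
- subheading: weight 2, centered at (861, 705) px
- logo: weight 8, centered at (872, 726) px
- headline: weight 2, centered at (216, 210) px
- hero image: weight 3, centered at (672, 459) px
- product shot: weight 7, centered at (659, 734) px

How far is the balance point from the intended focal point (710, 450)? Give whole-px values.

≈ 139 px

Σw = 4 + 2 + 8 + 2 + 3 + 7 = 26.
Σw·x = 18623; x̄ = 18623/26 ≈ 716.27.
Σw·y = 15321; ȳ = 15321/26 ≈ 589.27.
Relative to (710, 450): Δ = (6.27, 139.27); |Δ| = √(6.27² + 139.27²) ≈ 139.41.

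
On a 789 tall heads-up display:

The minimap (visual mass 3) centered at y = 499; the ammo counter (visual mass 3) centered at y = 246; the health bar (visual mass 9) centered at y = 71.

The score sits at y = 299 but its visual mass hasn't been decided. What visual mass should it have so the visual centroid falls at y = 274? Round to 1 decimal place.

w ≈ 49.4

Fixed elements: Σw = 3 + 3 + 9 = 15, Σw·y = 3·499 + 3·246 + 9·71 = 2874.
Set Σw·y/Σw = 274: (2874 + 299w) = 274·(15 + w).
Solving: w = (274·15 − 2874) / (299 − 274) = 1236 / 25 ≈ 49.44.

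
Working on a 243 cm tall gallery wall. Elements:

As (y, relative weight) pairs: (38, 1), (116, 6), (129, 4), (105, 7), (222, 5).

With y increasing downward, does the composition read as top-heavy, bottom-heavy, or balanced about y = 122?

bottom-heavy

Σw = 1 + 6 + 4 + 7 + 5 = 23.
y: (1·38 + 6·116 + 4·129 + 7·105 + 5·222) / 23 = 3095 / 23 ≈ 134.57
134.6 lies below (larger y than) the midline 122, so the layout is bottom-heavy.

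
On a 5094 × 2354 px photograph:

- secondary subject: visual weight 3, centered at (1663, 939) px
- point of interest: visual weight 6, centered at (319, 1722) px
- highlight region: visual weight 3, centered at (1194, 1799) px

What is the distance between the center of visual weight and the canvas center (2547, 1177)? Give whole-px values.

Total weight = 3 + 6 + 3 = 12.
Σw·x = 3·1663 + 6·319 + 3·1194 = 10485, so x̄ = 10485/12 ≈ 873.75.
Σw·y = 3·939 + 6·1722 + 3·1799 = 18546, so ȳ = 18546/12 ≈ 1545.50.
Relative to (2547, 1177): Δ = (-1673.25, 368.50); |Δ| = √(-1673.25² + 368.50²) ≈ 1713.35.

≈ 1713 px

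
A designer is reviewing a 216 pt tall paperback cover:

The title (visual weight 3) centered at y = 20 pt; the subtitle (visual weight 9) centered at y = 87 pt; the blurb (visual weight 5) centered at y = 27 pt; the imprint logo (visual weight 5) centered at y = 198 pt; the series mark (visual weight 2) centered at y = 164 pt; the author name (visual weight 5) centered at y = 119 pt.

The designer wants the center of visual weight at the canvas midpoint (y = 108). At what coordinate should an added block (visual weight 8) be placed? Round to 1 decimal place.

y ≈ 138.1

With the added block, Σw becomes 3 + 9 + 5 + 5 + 2 + 5 + 8 = 37.
y: target moment 37×108 = 3996; current 3·20 + 9·87 + 5·27 + 5·198 + 2·164 + 5·119 = 2891; the added block supplies 1105, so y = 1105/8 ≈ 138.12.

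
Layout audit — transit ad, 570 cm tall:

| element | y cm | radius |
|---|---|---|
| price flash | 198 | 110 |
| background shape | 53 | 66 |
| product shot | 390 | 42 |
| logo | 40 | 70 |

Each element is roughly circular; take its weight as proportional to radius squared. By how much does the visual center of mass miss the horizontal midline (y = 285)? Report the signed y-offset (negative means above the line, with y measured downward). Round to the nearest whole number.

r² weights: price flash 110² = 12100, background shape 66² = 4356, product shot 42² = 1764, logo 70² = 4900. Total = 23120.
Σw·y = 12100·198 + 4356·53 + 1764·390 + 4900·40 = 3510628, so ȳ = 3510628/23120 ≈ 151.84.
Against y = 285, that's 151.84 − 285 = -133.16.

≈ -133 cm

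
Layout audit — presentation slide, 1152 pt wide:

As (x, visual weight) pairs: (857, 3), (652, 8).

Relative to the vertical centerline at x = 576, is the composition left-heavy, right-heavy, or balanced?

Weights sum to 3 + 8 = 11.
x-moment: 3·857 + 8·652 = 7787; centroid 7787/11 ≈ 707.91.
Since 707.9 is right of 576, the composition reads right-heavy.

right-heavy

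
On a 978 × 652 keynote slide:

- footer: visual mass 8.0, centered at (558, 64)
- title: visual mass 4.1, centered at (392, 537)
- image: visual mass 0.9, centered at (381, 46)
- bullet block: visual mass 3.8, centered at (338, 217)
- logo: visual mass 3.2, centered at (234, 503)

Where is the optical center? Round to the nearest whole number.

Σw = 8.0 + 4.1 + 0.9 + 3.8 + 3.2 = 20.0.
Σw·x = 8.0·558 + 4.1·392 + 0.9·381 + 3.8·338 + 3.2·234 = 8447.3, so x̄ = 8447.3/20.0 ≈ 422.36.
Σw·y = 8.0·64 + 4.1·537 + 0.9·46 + 3.8·217 + 3.2·503 = 5189.3, so ȳ = 5189.3/20.0 ≈ 259.47.

(422, 259)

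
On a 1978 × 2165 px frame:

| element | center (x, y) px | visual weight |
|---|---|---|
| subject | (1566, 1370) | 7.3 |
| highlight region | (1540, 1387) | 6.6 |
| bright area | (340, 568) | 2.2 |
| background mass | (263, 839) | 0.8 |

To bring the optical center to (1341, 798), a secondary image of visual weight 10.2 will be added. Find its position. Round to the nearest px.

After adding the secondary image, total weight = 7.3 + 6.6 + 2.2 + 0.8 + 10.2 = 27.1.
Along x: (22554.2 + 10.2·x) / 27.1 = 1341 (existing moment 7.3·1566 + 6.6·1540 + 2.2·340 + 0.8·263 = 22554.2) ⇒ x = (36341.1 − 22554.2) / 10.2 ≈ 1351.66.
Along y: (21076.0 + 10.2·y) / 27.1 = 798 (existing moment 7.3·1370 + 6.6·1387 + 2.2·568 + 0.8·839 = 21076.0) ⇒ y = (21625.8 − 21076.0) / 10.2 ≈ 53.90.

(1352, 54)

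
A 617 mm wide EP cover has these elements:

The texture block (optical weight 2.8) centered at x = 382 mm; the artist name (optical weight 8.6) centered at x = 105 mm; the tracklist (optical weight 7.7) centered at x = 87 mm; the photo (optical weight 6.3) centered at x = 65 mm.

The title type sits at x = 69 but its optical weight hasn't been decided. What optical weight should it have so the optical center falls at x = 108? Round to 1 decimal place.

w ≈ 7.9

Known weights sum to 2.8 + 8.6 + 7.7 + 6.3 = 25.4; their moment is 2.8·382 + 8.6·105 + 7.7·87 + 6.3·65 = 3052.0.
Balance at x = 108 requires (3052.0 + w·69) / (25.4 + w) = 108.
Rearranging, w·(69 − 108) = 108·25.4 − 3052.0 = -308.8, so w ≈ -308.8/-39 = 7.92.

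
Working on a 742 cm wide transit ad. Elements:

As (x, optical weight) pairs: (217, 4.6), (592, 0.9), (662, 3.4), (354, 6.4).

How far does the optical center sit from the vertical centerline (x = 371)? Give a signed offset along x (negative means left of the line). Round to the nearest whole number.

≈ 24 cm

Total weight = 4.6 + 0.9 + 3.4 + 6.4 = 15.3.
x: (4.6·217 + 0.9·592 + 3.4·662 + 6.4·354) / 15.3 = 6047.4 / 15.3 ≈ 395.25
Difference: 395.25 − 371 ≈ 24.25.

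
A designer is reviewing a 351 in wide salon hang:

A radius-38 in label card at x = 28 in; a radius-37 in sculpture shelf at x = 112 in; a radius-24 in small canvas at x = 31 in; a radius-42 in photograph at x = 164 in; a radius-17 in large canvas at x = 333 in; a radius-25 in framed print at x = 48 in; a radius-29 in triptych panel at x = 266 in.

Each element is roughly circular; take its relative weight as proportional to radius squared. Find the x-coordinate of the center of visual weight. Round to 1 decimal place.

x ≈ 123.2

r² weights: label card 38² = 1444, sculpture shelf 37² = 1369, small canvas 24² = 576, photograph 42² = 1764, large canvas 17² = 289, framed print 25² = 625, triptych panel 29² = 841. Total = 6908.
x: moment 850855 / weight 6908 ≈ 123.17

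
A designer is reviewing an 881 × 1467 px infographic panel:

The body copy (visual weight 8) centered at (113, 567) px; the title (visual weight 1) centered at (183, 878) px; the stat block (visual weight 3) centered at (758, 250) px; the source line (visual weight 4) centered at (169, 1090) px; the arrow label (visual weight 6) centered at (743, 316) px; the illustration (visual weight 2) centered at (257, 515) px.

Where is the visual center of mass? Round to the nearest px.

(375, 560)

Σw = 8 + 1 + 3 + 4 + 6 + 2 = 24.
x: moment 9009 / weight 24 ≈ 375.38
Σw·y = 13450; ȳ = 13450/24 ≈ 560.42.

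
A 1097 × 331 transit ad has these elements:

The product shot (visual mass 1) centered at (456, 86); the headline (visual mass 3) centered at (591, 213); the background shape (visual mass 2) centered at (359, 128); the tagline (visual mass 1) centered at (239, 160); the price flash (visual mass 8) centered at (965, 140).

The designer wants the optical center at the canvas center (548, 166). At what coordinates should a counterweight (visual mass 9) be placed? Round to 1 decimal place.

(249.6, 191.4)

With the counterweight, Σw becomes 1 + 3 + 2 + 1 + 8 + 9 = 24.
x: target moment 24×548 = 13152; current 1·456 + 3·591 + 2·359 + 1·239 + 8·965 = 10906; the counterweight supplies 2246, so x = 2246/9 ≈ 249.56.
y: target moment 24×166 = 3984; current 1·86 + 3·213 + 2·128 + 1·160 + 8·140 = 2261; the counterweight supplies 1723, so y = 1723/9 ≈ 191.44.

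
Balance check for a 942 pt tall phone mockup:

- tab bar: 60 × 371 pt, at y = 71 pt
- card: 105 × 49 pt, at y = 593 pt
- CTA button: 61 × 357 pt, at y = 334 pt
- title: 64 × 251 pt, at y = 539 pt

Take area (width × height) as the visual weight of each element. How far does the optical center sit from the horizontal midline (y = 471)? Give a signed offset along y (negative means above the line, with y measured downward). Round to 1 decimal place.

Taking area as weight: tab bar 60·371 = 22260, card 105·49 = 5145, CTA button 61·357 = 21777, title 64·251 = 16064. Sum 65246.
y-moment: 22260·71 + 5145·593 + 21777·334 + 16064·539 = 20563459; centroid 20563459/65246 ≈ 315.17.
Difference: 315.17 − 471 ≈ -155.83.

≈ -155.8 pt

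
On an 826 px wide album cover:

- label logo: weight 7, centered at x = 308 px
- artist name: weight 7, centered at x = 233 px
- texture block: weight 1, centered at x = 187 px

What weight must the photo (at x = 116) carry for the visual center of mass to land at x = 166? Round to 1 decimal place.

Fixed elements: Σw = 7 + 7 + 1 = 15, Σw·x = 7·308 + 7·233 + 1·187 = 3974.
Balance at x = 166 requires (3974 + w·116) / (15 + w) = 166.
Rearranging, w·(116 − 166) = 166·15 − 3974 = -1484, so w ≈ -1484/-50 = 29.68.

w ≈ 29.7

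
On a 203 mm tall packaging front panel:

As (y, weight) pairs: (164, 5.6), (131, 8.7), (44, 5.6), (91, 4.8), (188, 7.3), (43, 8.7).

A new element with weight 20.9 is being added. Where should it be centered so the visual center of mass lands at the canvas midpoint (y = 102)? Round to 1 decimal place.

After adding the new element, total weight = 5.6 + 8.7 + 5.6 + 4.8 + 7.3 + 8.7 + 20.9 = 61.6.
Along y: (4487.8 + 20.9·y) / 61.6 = 102 (existing moment 5.6·164 + 8.7·131 + 5.6·44 + 4.8·91 + 7.3·188 + 8.7·43 = 4487.8) ⇒ y = (6283.2 − 4487.8) / 20.9 ≈ 85.90.

y ≈ 85.9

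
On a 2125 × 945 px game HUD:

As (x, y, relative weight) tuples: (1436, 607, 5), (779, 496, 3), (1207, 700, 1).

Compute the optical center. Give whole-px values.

Σw = 5 + 3 + 1 = 9.
x-moment: 5·1436 + 3·779 + 1·1207 = 10724; centroid 10724/9 ≈ 1191.56.
y-moment: 5·607 + 3·496 + 1·700 = 5223; centroid 5223/9 ≈ 580.33.

(1192, 580)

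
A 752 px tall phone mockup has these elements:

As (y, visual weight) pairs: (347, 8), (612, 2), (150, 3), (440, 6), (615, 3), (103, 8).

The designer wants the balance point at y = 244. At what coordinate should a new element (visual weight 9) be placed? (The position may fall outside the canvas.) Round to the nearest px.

y ≈ -27

With the new element, Σw becomes 8 + 2 + 3 + 6 + 3 + 8 + 9 = 39.
Along y: (9759 + 9·y) / 39 = 244 (existing moment 8·347 + 2·612 + 3·150 + 6·440 + 3·615 + 8·103 = 9759) ⇒ y = (9516 − 9759) / 9 ≈ -27.00.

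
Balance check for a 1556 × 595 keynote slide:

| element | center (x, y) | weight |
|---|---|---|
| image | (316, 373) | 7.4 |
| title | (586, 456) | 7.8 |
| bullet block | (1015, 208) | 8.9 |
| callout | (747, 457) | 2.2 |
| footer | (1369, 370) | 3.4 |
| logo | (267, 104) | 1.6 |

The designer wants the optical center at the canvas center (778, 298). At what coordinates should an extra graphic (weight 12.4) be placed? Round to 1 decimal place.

(913.8, 195.5)

After adding the extra graphic, total weight = 7.4 + 7.8 + 8.9 + 2.2 + 3.4 + 1.6 + 12.4 = 43.7.
x: target moment 43.7×778 = 33998.6; current 7.4·316 + 7.8·586 + 8.9·1015 + 2.2·747 + 3.4·1369 + 1.6·267 = 22667.9; the extra graphic supplies 11330.7, so x = 11330.7/12.4 ≈ 913.77.
y: target moment 43.7×298 = 13022.6; current 7.4·373 + 7.8·456 + 8.9·208 + 2.2·457 + 3.4·370 + 1.6·104 = 10598.0; the extra graphic supplies 2424.6, so y = 2424.6/12.4 ≈ 195.53.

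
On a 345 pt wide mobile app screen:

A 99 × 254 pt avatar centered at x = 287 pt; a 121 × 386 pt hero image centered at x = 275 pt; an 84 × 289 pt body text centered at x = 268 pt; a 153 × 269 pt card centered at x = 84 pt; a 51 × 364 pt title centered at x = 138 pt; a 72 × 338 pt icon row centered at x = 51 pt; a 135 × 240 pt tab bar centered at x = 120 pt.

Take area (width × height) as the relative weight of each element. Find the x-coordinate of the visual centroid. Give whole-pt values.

x ≈ 177

Areas: avatar 99·254 = 25146, hero image 121·386 = 46706, body text 84·289 = 24276, card 153·269 = 41157, title 51·364 = 18564, icon row 72·338 = 24336, tab bar 135·240 = 32400. Total weight = 212585.
x-moment: 25146·287 + 46706·275 + 24276·268 + 41157·84 + 18564·138 + 24336·51 + 32400·120 = 37715176; centroid 37715176/212585 ≈ 177.41.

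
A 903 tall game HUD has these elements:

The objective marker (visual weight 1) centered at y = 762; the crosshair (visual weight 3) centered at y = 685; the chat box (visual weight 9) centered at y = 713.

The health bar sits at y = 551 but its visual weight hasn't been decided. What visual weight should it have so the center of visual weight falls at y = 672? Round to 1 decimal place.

Known weights sum to 1 + 3 + 9 = 13; their moment is 1·762 + 3·685 + 9·713 = 9234.
Balance at y = 672 requires (9234 + w·551) / (13 + w) = 672.
Solving: w = (672·13 − 9234) / (551 − 672) = -498 / -121 ≈ 4.12.

w ≈ 4.1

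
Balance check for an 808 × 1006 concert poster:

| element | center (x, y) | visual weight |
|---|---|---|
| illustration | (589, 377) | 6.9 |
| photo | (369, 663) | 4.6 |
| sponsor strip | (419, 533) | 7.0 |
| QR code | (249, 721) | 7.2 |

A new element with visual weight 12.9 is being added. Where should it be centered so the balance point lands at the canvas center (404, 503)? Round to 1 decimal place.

(395.9, 375.4)

After adding the new element, total weight = 6.9 + 4.6 + 7.0 + 7.2 + 12.9 = 38.6.
x: need Σw·x = 38.6·404 = 15594.4. Existing = 6.9·589 + 4.6·369 + 7.0·419 + 7.2·249 = 10487.3. Remainder 5107.1 / 12.9 ≈ 395.90.
y: need Σw·y = 38.6·503 = 19415.8. Existing = 6.9·377 + 4.6·663 + 7.0·533 + 7.2·721 = 14573.3. Remainder 4842.5 / 12.9 ≈ 375.39.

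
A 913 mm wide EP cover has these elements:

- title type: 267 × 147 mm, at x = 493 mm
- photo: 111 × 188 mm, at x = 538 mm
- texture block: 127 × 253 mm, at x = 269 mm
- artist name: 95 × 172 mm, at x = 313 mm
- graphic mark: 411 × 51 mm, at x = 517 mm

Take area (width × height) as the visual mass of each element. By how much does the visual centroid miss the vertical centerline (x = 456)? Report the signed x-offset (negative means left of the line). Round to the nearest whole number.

≈ -30 mm

Taking area as weight: title type 267·147 = 39249, photo 111·188 = 20868, texture block 127·253 = 32131, artist name 95·172 = 16340, graphic mark 411·51 = 20961. Sum 129549.
x: (39249·493 + 20868·538 + 32131·269 + 16340·313 + 20961·517) / 129549 = 55171237 / 129549 ≈ 425.87
Difference: 425.87 − 456 ≈ -30.13.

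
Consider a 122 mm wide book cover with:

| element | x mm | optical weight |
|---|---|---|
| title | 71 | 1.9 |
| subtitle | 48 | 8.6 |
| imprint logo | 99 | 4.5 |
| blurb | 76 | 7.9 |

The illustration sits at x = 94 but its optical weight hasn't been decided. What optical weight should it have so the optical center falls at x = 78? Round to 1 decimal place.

Existing Σw = 22.9 (1.9 + 8.6 + 4.5 + 7.9); existing moment 1.9·71 + 8.6·48 + 4.5·99 + 7.9·76 = 1593.6.
For the centroid to hit 78: (1593.6 + w·94) / (22.9 + w) = 78.
Solving: w = (78·22.9 − 1593.6) / (94 − 78) = 192.6 / 16 ≈ 12.04.

w ≈ 12.0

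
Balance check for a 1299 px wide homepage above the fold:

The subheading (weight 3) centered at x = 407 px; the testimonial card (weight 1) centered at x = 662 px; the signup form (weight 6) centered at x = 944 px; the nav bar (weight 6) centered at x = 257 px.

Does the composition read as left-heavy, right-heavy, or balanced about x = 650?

left-heavy

Total weight = 3 + 1 + 6 + 6 = 16.
x-moment: 3·407 + 1·662 + 6·944 + 6·257 = 9089; centroid 9089/16 ≈ 568.06.
568.1 lies left of the midline 650, so the layout is left-heavy.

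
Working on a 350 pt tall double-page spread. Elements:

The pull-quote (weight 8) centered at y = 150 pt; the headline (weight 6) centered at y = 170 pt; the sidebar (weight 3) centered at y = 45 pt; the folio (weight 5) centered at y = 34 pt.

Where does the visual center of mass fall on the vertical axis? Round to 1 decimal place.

Weights sum to 8 + 6 + 3 + 5 = 22.
y-moment: 8·150 + 6·170 + 3·45 + 5·34 = 2525; centroid 2525/22 ≈ 114.77.

y ≈ 114.8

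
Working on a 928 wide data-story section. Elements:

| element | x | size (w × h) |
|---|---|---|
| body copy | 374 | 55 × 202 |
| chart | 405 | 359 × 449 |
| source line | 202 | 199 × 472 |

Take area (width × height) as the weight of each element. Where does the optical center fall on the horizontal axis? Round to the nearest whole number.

Areas → weights: body copy 55·202 = 11110, chart 359·449 = 161191, source line 199·472 = 93928; Σw = 266229.
x: (11110·374 + 161191·405 + 93928·202) / 266229 = 88410951 / 266229 ≈ 332.09

x ≈ 332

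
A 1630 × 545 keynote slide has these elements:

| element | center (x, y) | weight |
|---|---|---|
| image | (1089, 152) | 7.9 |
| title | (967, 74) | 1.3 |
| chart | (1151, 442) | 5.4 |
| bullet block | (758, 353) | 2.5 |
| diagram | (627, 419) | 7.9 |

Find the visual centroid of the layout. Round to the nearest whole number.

Total weight = 7.9 + 1.3 + 5.4 + 2.5 + 7.9 = 25.0.
x-moment: 7.9·1089 + 1.3·967 + 5.4·1151 + 2.5·758 + 7.9·627 = 22923.9; centroid 22923.9/25.0 ≈ 916.96.
y-moment: 7.9·152 + 1.3·74 + 5.4·442 + 2.5·353 + 7.9·419 = 7876.4; centroid 7876.4/25.0 ≈ 315.06.

(917, 315)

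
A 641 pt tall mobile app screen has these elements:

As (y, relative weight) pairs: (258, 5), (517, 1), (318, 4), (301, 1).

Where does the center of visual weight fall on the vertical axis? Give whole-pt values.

Weights sum to 5 + 1 + 4 + 1 = 11.
Σw·y = 5·258 + 1·517 + 4·318 + 1·301 = 3380, so ȳ = 3380/11 ≈ 307.27.

y ≈ 307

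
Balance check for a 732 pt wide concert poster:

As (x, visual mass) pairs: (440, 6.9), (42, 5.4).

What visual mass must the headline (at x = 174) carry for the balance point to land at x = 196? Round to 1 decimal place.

w ≈ 38.7

Fixed elements: Σw = 6.9 + 5.4 = 12.3, Σw·x = 6.9·440 + 5.4·42 = 3262.8.
Balance at x = 196 requires (3262.8 + w·174) / (12.3 + w) = 196.
So w = (196·12.3 − 3262.8)/(174 − 196) = -852.0/-22 ≈ 38.73.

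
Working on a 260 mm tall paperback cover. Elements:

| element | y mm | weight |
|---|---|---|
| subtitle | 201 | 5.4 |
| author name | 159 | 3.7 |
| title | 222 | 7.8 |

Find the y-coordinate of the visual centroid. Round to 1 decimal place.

Total weight = 5.4 + 3.7 + 7.8 = 16.9.
y: (5.4·201 + 3.7·159 + 7.8·222) / 16.9 = 3405.3 / 16.9 ≈ 201.50

y ≈ 201.5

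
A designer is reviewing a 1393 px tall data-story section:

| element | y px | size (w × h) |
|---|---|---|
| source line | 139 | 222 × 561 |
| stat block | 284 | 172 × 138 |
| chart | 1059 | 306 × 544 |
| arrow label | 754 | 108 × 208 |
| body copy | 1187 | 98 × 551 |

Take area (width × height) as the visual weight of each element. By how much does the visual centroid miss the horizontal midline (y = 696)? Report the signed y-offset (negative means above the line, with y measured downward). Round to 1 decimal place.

Taking area as weight: source line 222·561 = 124542, stat block 172·138 = 23736, chart 306·544 = 166464, arrow label 108·208 = 22464, body copy 98·551 = 53998. Sum 391204.
y-moment: 124542·139 + 23736·284 + 166464·1059 + 22464·754 + 53998·1187 = 281371220; centroid 281371220/391204 ≈ 719.24.
Offset from y = 696: 719.24 − 696 ≈ 23.24.

≈ 23.2 px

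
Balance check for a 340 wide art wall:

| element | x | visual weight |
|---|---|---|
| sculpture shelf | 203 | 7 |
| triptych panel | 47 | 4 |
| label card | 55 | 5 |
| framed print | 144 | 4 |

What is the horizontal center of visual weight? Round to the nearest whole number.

Total weight = 7 + 4 + 5 + 4 = 20.
x: (7·203 + 4·47 + 5·55 + 4·144) / 20 = 2460 / 20 ≈ 123.00

x ≈ 123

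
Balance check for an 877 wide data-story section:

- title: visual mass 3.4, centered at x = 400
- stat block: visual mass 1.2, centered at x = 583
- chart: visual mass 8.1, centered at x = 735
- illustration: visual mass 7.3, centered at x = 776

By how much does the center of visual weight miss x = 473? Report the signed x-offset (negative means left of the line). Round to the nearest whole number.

Weights sum to 3.4 + 1.2 + 8.1 + 7.3 = 20.0.
Σw·x = 3.4·400 + 1.2·583 + 8.1·735 + 7.3·776 = 13677.9, so x̄ = 13677.9/20.0 ≈ 683.89.
Difference: 683.89 − 473 ≈ 210.89.

≈ 211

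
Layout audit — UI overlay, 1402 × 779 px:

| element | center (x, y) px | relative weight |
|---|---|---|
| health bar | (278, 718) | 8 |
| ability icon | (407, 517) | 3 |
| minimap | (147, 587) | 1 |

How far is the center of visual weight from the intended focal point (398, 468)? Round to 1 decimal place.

Total weight = 8 + 3 + 1 = 12.
Σw·x = 8·278 + 3·407 + 1·147 = 3592, so x̄ = 3592/12 ≈ 299.33.
Σw·y = 8·718 + 3·517 + 1·587 = 7882, so ȳ = 7882/12 ≈ 656.83.
Relative to (398, 468): Δ = (-98.67, 188.83); |Δ| = √(-98.67² + 188.83²) ≈ 213.06.

≈ 213.1 px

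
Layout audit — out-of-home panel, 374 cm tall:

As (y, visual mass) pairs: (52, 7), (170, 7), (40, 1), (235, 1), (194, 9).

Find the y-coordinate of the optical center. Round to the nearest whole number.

y ≈ 143

Σw = 7 + 7 + 1 + 1 + 9 = 25.
Σw·y = 7·52 + 7·170 + 1·40 + 1·235 + 9·194 = 3575, so ȳ = 3575/25 ≈ 143.00.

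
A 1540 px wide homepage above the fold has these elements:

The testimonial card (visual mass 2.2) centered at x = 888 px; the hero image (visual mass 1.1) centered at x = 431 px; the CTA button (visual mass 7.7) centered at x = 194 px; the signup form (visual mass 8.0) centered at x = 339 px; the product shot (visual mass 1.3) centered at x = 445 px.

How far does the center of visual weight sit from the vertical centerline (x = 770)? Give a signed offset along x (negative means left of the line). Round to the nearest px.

≈ -415 px

Weights sum to 2.2 + 1.1 + 7.7 + 8.0 + 1.3 = 20.3.
x: (2.2·888 + 1.1·431 + 7.7·194 + 8.0·339 + 1.3·445) / 20.3 = 7212.0 / 20.3 ≈ 355.27
Difference: 355.27 − 770 ≈ -414.73.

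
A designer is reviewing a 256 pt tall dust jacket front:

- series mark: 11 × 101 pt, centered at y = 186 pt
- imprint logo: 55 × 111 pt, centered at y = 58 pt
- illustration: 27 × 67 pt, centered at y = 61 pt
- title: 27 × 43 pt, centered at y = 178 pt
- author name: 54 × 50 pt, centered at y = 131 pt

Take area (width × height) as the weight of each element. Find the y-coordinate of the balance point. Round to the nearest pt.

Taking area as weight: series mark 11·101 = 1111, imprint logo 55·111 = 6105, illustration 27·67 = 1809, title 27·43 = 1161, author name 54·50 = 2700. Sum 12886.
Σw·y = 1111·186 + 6105·58 + 1809·61 + 1161·178 + 2700·131 = 1231443, so ȳ = 1231443/12886 ≈ 95.56.

y ≈ 96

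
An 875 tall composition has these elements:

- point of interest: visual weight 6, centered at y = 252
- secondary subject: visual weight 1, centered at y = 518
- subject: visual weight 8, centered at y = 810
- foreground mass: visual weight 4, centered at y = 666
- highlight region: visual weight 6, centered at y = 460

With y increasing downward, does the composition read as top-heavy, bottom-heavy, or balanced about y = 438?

bottom-heavy

Σw = 6 + 1 + 8 + 4 + 6 = 25.
y: (6·252 + 1·518 + 8·810 + 4·666 + 6·460) / 25 = 13934 / 25 ≈ 557.36
Since 557.4 is below (larger y than) 438, the composition reads bottom-heavy.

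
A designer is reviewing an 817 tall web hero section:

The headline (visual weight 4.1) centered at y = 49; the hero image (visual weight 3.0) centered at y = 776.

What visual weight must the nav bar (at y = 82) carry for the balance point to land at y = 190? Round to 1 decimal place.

Fixed elements: Σw = 4.1 + 3.0 = 7.1, Σw·y = 4.1·49 + 3.0·776 = 2528.9.
Balance at y = 190 requires (2528.9 + w·82) / (7.1 + w) = 190.
Rearranging, w·(82 − 190) = 190·7.1 − 2528.9 = -1179.9, so w ≈ -1179.9/-108 = 10.93.

w ≈ 10.9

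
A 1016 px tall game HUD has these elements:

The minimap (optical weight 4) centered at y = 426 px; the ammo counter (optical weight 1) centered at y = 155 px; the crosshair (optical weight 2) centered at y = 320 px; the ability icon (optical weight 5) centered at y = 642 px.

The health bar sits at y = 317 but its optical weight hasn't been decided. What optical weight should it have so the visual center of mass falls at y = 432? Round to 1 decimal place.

w ≈ 4.6

Existing Σw = 12 (4 + 1 + 2 + 5); existing moment 4·426 + 1·155 + 2·320 + 5·642 = 5709.
Balance at y = 432 requires (5709 + w·317) / (12 + w) = 432.
Solving: w = (432·12 − 5709) / (317 − 432) = -525 / -115 ≈ 4.57.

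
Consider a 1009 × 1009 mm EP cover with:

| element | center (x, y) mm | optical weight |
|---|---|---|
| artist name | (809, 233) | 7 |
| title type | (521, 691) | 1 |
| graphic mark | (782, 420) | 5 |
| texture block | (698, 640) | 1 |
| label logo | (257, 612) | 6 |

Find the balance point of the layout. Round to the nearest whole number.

(617, 437)

Total weight = 7 + 1 + 5 + 1 + 6 = 20.
x-moment: 7·809 + 1·521 + 5·782 + 1·698 + 6·257 = 12334; centroid 12334/20 ≈ 616.70.
y-moment: 7·233 + 1·691 + 5·420 + 1·640 + 6·612 = 8734; centroid 8734/20 ≈ 436.70.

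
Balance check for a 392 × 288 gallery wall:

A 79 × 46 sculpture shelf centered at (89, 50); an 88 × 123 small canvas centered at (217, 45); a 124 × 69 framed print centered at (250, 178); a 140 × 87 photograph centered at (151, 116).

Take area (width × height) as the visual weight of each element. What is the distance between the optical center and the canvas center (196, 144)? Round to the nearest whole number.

≈ 42

Areas: sculpture shelf 79·46 = 3634, small canvas 88·123 = 10824, framed print 124·69 = 8556, photograph 140·87 = 12180. Total weight = 35194.
x: (3634·89 + 10824·217 + 8556·250 + 12180·151) / 35194 = 6650414 / 35194 ≈ 188.96
y: (3634·50 + 10824·45 + 8556·178 + 12180·116) / 35194 = 3604628 / 35194 ≈ 102.42
From (196, 144): dx = -7.04, dy = -41.58, so the distance is √(dx²+dy²) ≈ 42.17.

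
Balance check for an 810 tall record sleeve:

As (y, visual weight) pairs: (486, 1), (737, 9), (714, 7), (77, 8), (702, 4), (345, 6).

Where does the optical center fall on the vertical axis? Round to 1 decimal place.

y ≈ 503.2

Total weight = 1 + 9 + 7 + 8 + 4 + 6 = 35.
Σw·y = 17611; ȳ = 17611/35 ≈ 503.17.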